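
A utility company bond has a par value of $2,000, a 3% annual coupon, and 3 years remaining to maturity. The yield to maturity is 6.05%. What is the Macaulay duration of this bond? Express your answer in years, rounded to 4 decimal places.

2.9094 years

Periodic yield y = 0.0605. Discount each cash flow and weight by its year:
  t   CF        PV=CF/(1+0.0605)^t    t·PV
  1        60.00        56.5771        56.5771
  2        60.00        53.3494       106.6989
  3     2,060.00     1,727.1705     5,181.5114
  Σ                  1,837.0970     5,344.7874
Price P = Σ PV = 1,837.0970.
Macaulay duration = Σ(t·PV) / P = 5,344.7874 / 1,837.0970 = 2.90937 years.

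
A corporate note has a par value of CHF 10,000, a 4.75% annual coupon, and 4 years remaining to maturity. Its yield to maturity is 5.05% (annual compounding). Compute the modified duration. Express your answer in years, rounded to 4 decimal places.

3.5549 years

Periodic yield y = 0.0505. First find Macaulay duration:
  t   CF        PV=CF/(1+0.0505)^t    t·PV
  1       475.00       452.1656       452.1656
  2       475.00       430.4290       860.8579
  3       475.00       409.7372     1,229.2117
  4    10,475.00     8,601.4131    34,405.6523
  Σ                  9,893.7449    36,947.8876
P = 9,893.7449; Macaulay duration = 36,947.8876 / 9,893.7449 = 3.73447 years.
Modified duration = D_Mac / (1 + y) = 3.73447 / 1.0505 = 3.55494 years.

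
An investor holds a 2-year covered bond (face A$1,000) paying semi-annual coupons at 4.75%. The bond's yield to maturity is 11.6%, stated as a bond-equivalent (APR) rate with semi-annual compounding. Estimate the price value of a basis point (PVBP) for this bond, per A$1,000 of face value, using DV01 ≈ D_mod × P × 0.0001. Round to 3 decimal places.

Periodic yield y = 0.058.
  t   CF        PV=CF/(1+0.058)^t    t·PV
  1        23.75        22.4480        22.4480
  2        23.75        21.2174        42.4348
  3        23.75        20.0543        60.1628
  4     1,023.75       817.0549     3,268.2196
  Σ                    880.7746     3,393.2652
P = 880.7746; D_Mac = 3.85259 half-year periods = 1.92630 yrs; D_mod = 1.82070 yrs.
DV01 ≈ 1.82070 × 880.7746 × 0.0001 = 0.160362.

A$0.160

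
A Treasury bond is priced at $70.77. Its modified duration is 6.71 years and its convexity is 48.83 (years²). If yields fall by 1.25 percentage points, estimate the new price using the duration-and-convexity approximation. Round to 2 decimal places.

Duration effect: -D_mod·Δy = -6.71 × (-0.0125) = +0.083875
Convexity effect: ½·C·(Δy)² = 0.5 × 48.83 × (-0.0125)² = +0.00381484375
ΔP/P ≈ +0.083875 + 0.00381484375 = +0.08768984375
New price ≈ 70.77 × (1 + 0.08768984375) = 76.9758102421875.

$76.98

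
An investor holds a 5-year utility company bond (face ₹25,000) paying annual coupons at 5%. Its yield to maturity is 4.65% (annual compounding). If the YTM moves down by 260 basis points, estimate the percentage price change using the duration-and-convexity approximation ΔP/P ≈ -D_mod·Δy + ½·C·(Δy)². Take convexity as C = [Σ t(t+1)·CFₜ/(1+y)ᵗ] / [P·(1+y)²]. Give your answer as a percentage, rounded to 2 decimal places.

With y = 0.0465:
  t   CF        PV=CF/(1+0.0465)^t    t·PV        t(t+1)·PV
  1     1,250.00     1,194.4577     1,194.4577       2,388.9154
  2     1,250.00     1,141.3834     2,282.7668       6,848.3003
  3     1,250.00     1,090.6674     3,272.0021      13,088.0083
  4     1,250.00     1,042.2048     4,168.8193      20,844.0966
  5    26,250.00    20,913.8093   104,569.0467     627,414.2801
  Σ                 25,382.5226   115,487.0926     670,583.6007
P = 25,382.5226; D_Mac = 4.54987 yrs; D_mod = 4.34770 yrs; C = 24.12346.
Duration effect: -4.34770 × (-0.026) = +0.113040
Convexity effect: 0.5 × 24.12346 × (-0.026)² = +0.0081537
ΔP/P ≈ +0.113040 + 0.0081537 = +0.121194 = +12.1194%.

+12.12%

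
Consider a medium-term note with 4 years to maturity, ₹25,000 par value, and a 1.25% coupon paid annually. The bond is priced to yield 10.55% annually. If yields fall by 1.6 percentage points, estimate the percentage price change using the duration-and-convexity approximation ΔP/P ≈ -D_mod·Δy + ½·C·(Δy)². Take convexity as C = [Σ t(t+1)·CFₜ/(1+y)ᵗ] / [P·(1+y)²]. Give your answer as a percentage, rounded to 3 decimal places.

With y = 0.1055:
  t   CF        PV=CF/(1+0.1055)^t    t·PV        t(t+1)·PV
  1       312.50       282.6775       282.6775         565.3550
  2       312.50       255.7011       511.4021       1,534.2064
  3       312.50       231.2990       693.8970       2,775.5882
  4    25,312.50    16,947.2819    67,789.1275     338,945.6375
  Σ                 17,716.9595    69,277.1042     343,820.7871
P = 17,716.9595; D_Mac = 3.91021 yrs; D_mod = 3.53705 yrs; C = 15.87908.
Duration effect: -3.53705 × (-0.016) = +0.056593
Convexity effect: 0.5 × 15.87908 × (-0.016)² = +0.0020325
ΔP/P ≈ +0.056593 + 0.0020325 = +0.058625 = +5.8625%.

+5.863%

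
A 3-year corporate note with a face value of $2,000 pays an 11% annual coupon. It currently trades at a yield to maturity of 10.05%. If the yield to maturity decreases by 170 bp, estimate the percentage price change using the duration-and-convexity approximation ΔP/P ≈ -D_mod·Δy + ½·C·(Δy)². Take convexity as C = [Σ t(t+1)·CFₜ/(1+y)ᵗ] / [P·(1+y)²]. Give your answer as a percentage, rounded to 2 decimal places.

With y = 0.1005:
  t   CF        PV=CF/(1+0.1005)^t    t·PV        t(t+1)·PV
  1       220.00       199.9091       199.9091         399.8183
  2       220.00       181.6530       363.3060       1,089.9180
  3     2,220.00     1,665.6465     4,996.9395      19,987.7579
  Σ                  2,047.2086     5,560.1546      21,477.4942
P = 2,047.2086; D_Mac = 2.71597 yrs; D_mod = 2.46794 yrs; C = 8.66246.
Duration effect: -2.46794 × (-0.017) = +0.041955
Convexity effect: 0.5 × 8.66246 × (-0.017)² = +0.0012517
ΔP/P ≈ +0.041955 + 0.0012517 = +0.043207 = +4.3207%.

+4.32%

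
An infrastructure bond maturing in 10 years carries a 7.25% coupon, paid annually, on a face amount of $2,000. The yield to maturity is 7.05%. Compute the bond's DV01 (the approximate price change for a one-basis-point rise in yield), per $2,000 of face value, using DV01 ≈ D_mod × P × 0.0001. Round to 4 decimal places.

$1.4144

Periodic yield y = 0.0705.
  t   CF        PV=CF/(1+0.0705)^t    t·PV
  1       145.00       135.4507       135.4507
  2       145.00       126.5303       253.0607
  3       145.00       118.1974       354.5923
  4       145.00       110.4133       441.6531
  5       145.00       103.1418       515.7089
  6       145.00        96.3492       578.0950
  7       145.00        90.0039       630.0273
  8       145.00        84.0765       672.6120
  9       145.00        78.5395       706.8552
  10    2,145.00     1,085.3269    10,853.2693
  Σ                  2,028.0295    15,141.3245
P = 2,028.0295; D_Mac = 7.46603 yrs; D_mod = 6.97434 yrs.
DV01 ≈ 6.97434 × 2,028.0295 × 0.0001 = 1.414416.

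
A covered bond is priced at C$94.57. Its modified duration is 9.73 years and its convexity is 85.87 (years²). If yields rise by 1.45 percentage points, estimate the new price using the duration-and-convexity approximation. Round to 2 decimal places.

C$82.08

Duration effect: -D_mod·Δy = -9.73 × (+0.0145) = -0.141085
Convexity effect: ½·C·(Δy)² = 0.5 × 85.87 × (0.0145)² = +0.00902708375
ΔP/P ≈ -0.141085 + 0.00902708375 = -0.13205791625
New price ≈ 94.57 × (1 - 0.13205791625) = 82.0812828602375.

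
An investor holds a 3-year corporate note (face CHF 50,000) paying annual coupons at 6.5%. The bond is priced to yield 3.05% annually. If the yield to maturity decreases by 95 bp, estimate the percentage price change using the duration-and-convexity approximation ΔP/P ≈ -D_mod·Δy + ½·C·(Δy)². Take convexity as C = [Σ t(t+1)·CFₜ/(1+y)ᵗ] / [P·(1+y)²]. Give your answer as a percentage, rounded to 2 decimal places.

+2.66%

With y = 0.0305:
  t   CF        PV=CF/(1+0.0305)^t    t·PV        t(t+1)·PV
  1     3,250.00     3,153.8088     3,153.8088       6,307.6177
  2     3,250.00     3,060.4647     6,120.9293      18,362.7880
  3    53,250.00    48,660.3943   145,981.1829     583,924.7316
  Σ                 54,874.6678   155,255.9211     608,595.1372
P = 54,874.6678; D_Mac = 2.82928 yrs; D_mod = 2.74554 yrs; C = 10.44385.
Duration effect: -2.74554 × (-0.0095) = +0.026083
Convexity effect: 0.5 × 10.44385 × (-0.0095)² = +0.0004713
ΔP/P ≈ +0.026083 + 0.0004713 = +0.026554 = +2.6554%.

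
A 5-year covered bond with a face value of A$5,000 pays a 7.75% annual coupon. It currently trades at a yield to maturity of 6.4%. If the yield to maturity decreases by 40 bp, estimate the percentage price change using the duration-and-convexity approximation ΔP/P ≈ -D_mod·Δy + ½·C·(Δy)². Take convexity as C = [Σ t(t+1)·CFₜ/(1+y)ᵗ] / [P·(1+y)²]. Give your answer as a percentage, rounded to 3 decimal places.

+1.653%

With y = 0.064:
  t   CF        PV=CF/(1+0.064)^t    t·PV        t(t+1)·PV
  1       387.50       364.1917       364.1917         728.3835
  2       387.50       342.2855       684.5709       2,053.7128
  3       387.50       321.6969       965.0906       3,860.3623
  4       387.50       302.3467     1,209.3867       6,046.9335
  5     5,387.50     3,950.7463    19,753.7316     118,522.3894
  Σ                  5,281.2670    22,976.9715     131,211.7814
P = 5,281.2670; D_Mac = 4.35066 yrs; D_mod = 4.08896 yrs; C = 21.94580.
Duration effect: -4.08896 × (-0.004) = +0.016356
Convexity effect: 0.5 × 21.94580 × (-0.004)² = +0.0001756
ΔP/P ≈ +0.016356 + 0.0001756 = +0.016531 = +1.6531%.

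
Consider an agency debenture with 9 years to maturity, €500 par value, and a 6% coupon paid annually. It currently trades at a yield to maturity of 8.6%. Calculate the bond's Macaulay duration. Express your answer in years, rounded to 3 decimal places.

Periodic yield y = 0.086. Discount each cash flow and weight by its year:
  t   CF        PV=CF/(1+0.086)^t    t·PV
  1        30.00        27.6243        27.6243
  2        30.00        25.4367        50.8735
  3        30.00        23.4224        70.2673
  4        30.00        21.5676        86.2704
  5        30.00        19.8597        99.2984
  6        30.00        18.2870       109.7220
  7        30.00        16.8389       117.8720
  8        30.00        15.5054       124.0431
  9       530.00       252.2362     2,270.1259
  Σ                    420.7782     2,956.0968
Price P = Σ PV = 420.7782.
Macaulay duration = Σ(t·PV) / P = 2,956.0968 / 420.7782 = 7.02531 years.

7.025 years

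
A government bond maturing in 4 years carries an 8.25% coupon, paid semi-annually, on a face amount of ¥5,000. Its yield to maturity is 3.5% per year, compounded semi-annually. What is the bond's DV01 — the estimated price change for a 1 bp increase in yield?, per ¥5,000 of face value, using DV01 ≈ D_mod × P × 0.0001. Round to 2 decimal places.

Periodic yield y = 0.0175.
  t   CF        PV=CF/(1+0.0175)^t    t·PV
  1       206.25       202.7027       202.7027
  2       206.25       199.2164       398.4328
  3       206.25       195.7901       587.3703
  4       206.25       192.4227       769.6908
  5       206.25       189.1132       945.5661
  6       206.25       185.8606     1,115.1639
  7       206.25       182.6640     1,278.6482
  8     5,206.25     4,531.5803    36,252.6420
  Σ                  5,879.3500    41,550.2167
P = 5,879.3500; D_Mac = 7.06714 half-year periods = 3.53357 yrs; D_mod = 3.47280 yrs.
DV01 ≈ 3.47280 × 5,879.3500 × 0.0001 = 2.041780.

¥2.04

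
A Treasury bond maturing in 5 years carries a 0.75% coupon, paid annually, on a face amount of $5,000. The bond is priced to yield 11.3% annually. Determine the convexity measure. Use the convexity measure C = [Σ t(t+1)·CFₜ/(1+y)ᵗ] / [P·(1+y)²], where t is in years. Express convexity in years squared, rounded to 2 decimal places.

With y = 0.113:
  t   CF        PV=CF/(1+0.113)^t    t·PV        t(t+1)·PV
  1        37.50        33.6927        33.6927          67.3854
  2        37.50        30.2720        60.5440         181.6319
  3        37.50        27.1986        81.5957         326.3826
  4        37.50        24.4372        97.7486         488.7431
  5     5,037.50     2,949.4378    14,747.1889      88,483.1331
  Σ                  3,065.0382    15,020.7698      89,547.2762
P = 3,065.0382.
Convexity = Σ t(t+1)·PV / [P·(1+y)²] = 89,547.2762 / (3,065.0382 × 1.238769) = 23.58447.

23.58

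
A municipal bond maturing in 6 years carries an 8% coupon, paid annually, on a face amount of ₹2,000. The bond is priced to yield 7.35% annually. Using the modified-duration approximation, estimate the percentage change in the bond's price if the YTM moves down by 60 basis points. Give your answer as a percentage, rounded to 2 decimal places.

+2.80%

Periodic yield y = 0.0735. Modified duration first:
  t   CF        PV=CF/(1+0.0735)^t    t·PV
  1       160.00       149.0452       149.0452
  2       160.00       138.8404       277.6808
  3       160.00       129.3343       388.0030
  4       160.00       120.4791       481.9165
  5       160.00       112.2302       561.1510
  6     2,160.00     1,411.3719     8,468.2312
  Σ                  2,061.3011    10,326.0277
P = 2,061.3011; D_Mac = 5.00947 yrs; D_mod = 5.00947/(1+0.0735) = 4.66648 yrs.
ΔP/P ≈ -D_mod · Δy = -4.66648 × (-0.006) = +0.027999 = +2.7999%.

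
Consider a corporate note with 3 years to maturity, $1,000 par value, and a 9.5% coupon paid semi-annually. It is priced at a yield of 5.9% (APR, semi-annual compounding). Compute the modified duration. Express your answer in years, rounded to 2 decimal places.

2.62 years

Periodic yield y = 0.0295. First find Macaulay duration:
  t   CF        PV=CF/(1+0.0295)^t    t·PV
  1        47.50        46.1389        46.1389
  2        47.50        44.8168        89.6336
  3        47.50        43.5326       130.5978
  4        47.50        42.2852       169.1407
  5        47.50        41.0735       205.3676
  6     1,047.50       879.8242     5,278.9455
  Σ                  1,097.6712     5,919.8241
P = 1,097.6712; Macaulay duration = 5,919.8241 / 1,097.6712 = 5.39308 half-year periods = 2.69654 years.
Modified duration = D_Mac / (1 + y) = 2.69654 / 1.0295 = 2.61927 years.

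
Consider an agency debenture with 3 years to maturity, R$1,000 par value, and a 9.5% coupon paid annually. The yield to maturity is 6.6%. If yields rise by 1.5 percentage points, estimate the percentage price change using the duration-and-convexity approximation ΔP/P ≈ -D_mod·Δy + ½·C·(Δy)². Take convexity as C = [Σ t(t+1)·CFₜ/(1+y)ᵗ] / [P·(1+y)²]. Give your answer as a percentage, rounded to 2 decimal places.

With y = 0.066:
  t   CF        PV=CF/(1+0.066)^t    t·PV        t(t+1)·PV
  1        95.00        89.1182        89.1182         178.2364
  2        95.00        83.6006       167.2011         501.6034
  3     1,095.00       903.9460     2,711.8381      10,847.3524
  Σ                  1,076.6648     2,968.1574      11,527.1922
P = 1,076.6648; D_Mac = 2.75681 yrs; D_mod = 2.58612 yrs; C = 9.42169.
Duration effect: -2.58612 × (+0.015) = -0.038792
Convexity effect: 0.5 × 9.42169 × (0.015)² = +0.0010599
ΔP/P ≈ -0.038792 + 0.0010599 = -0.037732 = -3.7732%.

-3.77%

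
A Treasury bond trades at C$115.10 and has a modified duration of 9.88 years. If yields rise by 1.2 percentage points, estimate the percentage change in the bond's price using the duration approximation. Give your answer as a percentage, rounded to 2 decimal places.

-11.86%

Duration approximation: ΔP/P ≈ -D_mod · Δy = -9.88 × (+0.012) = -0.118560.
As a percentage: -11.8560%.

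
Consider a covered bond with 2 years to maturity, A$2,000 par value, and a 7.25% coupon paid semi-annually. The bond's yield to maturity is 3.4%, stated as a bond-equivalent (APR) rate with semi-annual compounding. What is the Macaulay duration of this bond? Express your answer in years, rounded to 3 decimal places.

1.902 years

Periodic yield y = 0.017. Discount each cash flow and weight by its period:
  t   CF        PV=CF/(1+0.017)^t    t·PV
  1        72.50        71.2881        71.2881
  2        72.50        70.0965       140.1929
  3        72.50        68.9247       206.7742
  4     2,072.50     1,937.3618     7,749.4471
  Σ                  2,147.6711     8,167.7024
Price P = Σ PV = 2,147.6711.
Macaulay duration = Σ(t·PV) / P = 8,167.7024 / 2,147.6711 = 3.80305 half-year periods.
In years: 3.80305 / 2 = 1.90153 years.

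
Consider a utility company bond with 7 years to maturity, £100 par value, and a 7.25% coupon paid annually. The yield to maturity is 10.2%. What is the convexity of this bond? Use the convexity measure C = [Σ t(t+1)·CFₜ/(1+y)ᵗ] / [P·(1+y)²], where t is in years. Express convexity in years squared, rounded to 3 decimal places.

34.186

With y = 0.102:
  t   CF        PV=CF/(1+0.102)^t    t·PV        t(t+1)·PV
  1         7.25         6.5789         6.5789          13.1579
  2         7.25         5.9700        11.9400          35.8200
  3         7.25         5.4174        16.2523          65.0091
  4         7.25         4.9160        19.6640          98.3199
  5         7.25         4.4610        22.3049         133.8293
  6         7.25         4.0481        24.2884         170.0191
  7       107.25        54.3408       380.3857       3,043.0856
  Σ                     85.7322       481.4143       3,559.2410
P = 85.7322.
Convexity = Σ t(t+1)·PV / [P·(1+y)²] = 3,559.2410 / (85.7322 × 1.214404) = 34.18614.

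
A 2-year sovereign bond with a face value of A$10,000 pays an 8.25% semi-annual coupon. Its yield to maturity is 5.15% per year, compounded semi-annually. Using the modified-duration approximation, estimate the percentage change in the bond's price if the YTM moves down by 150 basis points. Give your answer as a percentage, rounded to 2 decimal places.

Periodic yield y = 0.02575. Modified duration first:
  t   CF        PV=CF/(1+0.02575)^t    t·PV
  1       412.50       402.1448       402.1448
  2       412.50       392.0495       784.0990
  3       412.50       382.2077     1,146.6230
  4    10,412.50     9,405.6521    37,622.6085
  Σ                 10,582.0540    39,955.4752
P = 10,582.0540; D_Mac = 3.77578 half-year periods = 1.88789 yrs; D_mod = 1.88789/(1+0.02575) = 1.84050 yrs.
ΔP/P ≈ -D_mod · Δy = -1.84050 × (-0.015) = +0.027607 = +2.7607%.

+2.76%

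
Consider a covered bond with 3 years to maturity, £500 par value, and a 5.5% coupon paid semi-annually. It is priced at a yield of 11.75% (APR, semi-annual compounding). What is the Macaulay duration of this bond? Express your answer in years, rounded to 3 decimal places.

Periodic yield y = 0.05875. Discount each cash flow and weight by its period:
  t   CF        PV=CF/(1+0.05875)^t    t·PV
  1        13.75        12.9870        12.9870
  2        13.75        12.2664        24.5327
  3        13.75        11.5857        34.7571
  4        13.75        10.9428        43.7713
  5        13.75        10.3356        51.6780
  6       513.75       364.7466     2,188.4798
  Σ                    422.8641     2,356.2059
Price P = Σ PV = 422.8641.
Macaulay duration = Σ(t·PV) / P = 2,356.2059 / 422.8641 = 5.57202 half-year periods.
In years: 5.57202 / 2 = 2.78601 years.

2.786 years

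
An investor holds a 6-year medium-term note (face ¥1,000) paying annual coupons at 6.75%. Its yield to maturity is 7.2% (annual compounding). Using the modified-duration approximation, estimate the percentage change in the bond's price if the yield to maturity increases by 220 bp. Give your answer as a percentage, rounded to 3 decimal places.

Periodic yield y = 0.072. Modified duration first:
  t   CF        PV=CF/(1+0.072)^t    t·PV
  1        67.50        62.9664        62.9664
  2        67.50        58.7373       117.4747
  3        67.50        54.7923       164.3769
  4        67.50        51.1122       204.4488
  5        67.50        47.6793       238.3965
  6     1,067.50       703.3948     4,220.3690
  Σ                    978.6824     5,008.0322
P = 978.6824; D_Mac = 5.11712 yrs; D_mod = 5.11712/(1+0.072) = 4.77343 yrs.
ΔP/P ≈ -D_mod · Δy = -4.77343 × (+0.022) = -0.105015 = -10.5015%.

-10.502%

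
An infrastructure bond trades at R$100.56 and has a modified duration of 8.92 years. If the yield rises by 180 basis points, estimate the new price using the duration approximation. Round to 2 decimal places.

R$84.41

Duration approximation: ΔP/P ≈ -D_mod · Δy = -8.92 × (+0.018) = -0.160560.
New price ≈ 100.56 × (1 - 0.160560) = 84.4140864.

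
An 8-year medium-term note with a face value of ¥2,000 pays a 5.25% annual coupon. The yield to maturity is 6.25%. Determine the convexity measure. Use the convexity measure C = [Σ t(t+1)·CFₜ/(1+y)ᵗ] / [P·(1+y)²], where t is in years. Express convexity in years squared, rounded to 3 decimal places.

50.027

With y = 0.0625:
  t   CF        PV=CF/(1+0.0625)^t    t·PV        t(t+1)·PV
  1       105.00        98.8235        98.8235         197.6471
  2       105.00        93.0104       186.0208         558.0623
  3       105.00        87.5392       262.6175       1,050.4702
  4       105.00        82.3898       329.5593       1,647.7964
  5       105.00        77.5434       387.7168       2,326.3007
  6       105.00        72.9820       437.8919       3,065.2433
  7       105.00        68.6889       480.8225       3,846.5799
  8     2,105.00     1,296.0465    10,368.3722      93,315.3495
  Σ                  1,877.0237    12,551.8245     106,007.4493
P = 1,877.0237.
Convexity = Σ t(t+1)·PV / [P·(1+y)²] = 106,007.4493 / (1,877.0237 × 1.128906) = 50.02749.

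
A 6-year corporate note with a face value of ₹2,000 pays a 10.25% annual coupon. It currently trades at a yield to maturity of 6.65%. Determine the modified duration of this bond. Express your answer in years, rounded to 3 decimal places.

Periodic yield y = 0.0665. First find Macaulay duration:
  t   CF        PV=CF/(1+0.0665)^t    t·PV
  1       205.00       192.2175       192.2175
  2       205.00       180.2321       360.4642
  3       205.00       168.9940       506.9820
  4       205.00       158.4566       633.8265
  5       205.00       148.5763       742.8815
  6     2,205.00     1,498.4541     8,990.7244
  Σ                  2,346.9306    11,427.0962
P = 2,346.9306; Macaulay duration = 11,427.0962 / 2,346.9306 = 4.86895 years.
Modified duration = D_Mac / (1 + y) = 4.86895 / 1.0665 = 4.56536 years.

4.565 years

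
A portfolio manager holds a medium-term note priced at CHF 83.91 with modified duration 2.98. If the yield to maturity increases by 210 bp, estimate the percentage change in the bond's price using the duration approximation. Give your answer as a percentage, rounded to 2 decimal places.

Duration approximation: ΔP/P ≈ -D_mod · Δy = -2.98 × (+0.021) = -0.062580.
As a percentage: -6.2580%.

-6.26%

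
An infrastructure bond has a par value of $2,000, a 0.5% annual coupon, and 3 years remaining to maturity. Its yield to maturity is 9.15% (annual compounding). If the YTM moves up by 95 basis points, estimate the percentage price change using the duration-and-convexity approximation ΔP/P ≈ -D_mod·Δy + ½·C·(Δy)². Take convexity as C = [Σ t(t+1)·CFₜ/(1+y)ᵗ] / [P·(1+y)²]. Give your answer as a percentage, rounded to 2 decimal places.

-2.55%

With y = 0.0915:
  t   CF        PV=CF/(1+0.0915)^t    t·PV        t(t+1)·PV
  1        10.00         9.1617         9.1617          18.3234
  2        10.00         8.3937        16.7874          50.3621
  3     2,010.00     1,545.6987     4,637.0961      18,548.3842
  Σ                  1,563.2541     4,663.0451      18,617.0697
P = 1,563.2541; D_Mac = 2.98291 yrs; D_mod = 2.73285 yrs; C = 9.99618.
Duration effect: -2.73285 × (+0.0095) = -0.025962
Convexity effect: 0.5 × 9.99618 × (0.0095)² = +0.0004511
ΔP/P ≈ -0.025962 + 0.0004511 = -0.025511 = -2.5511%.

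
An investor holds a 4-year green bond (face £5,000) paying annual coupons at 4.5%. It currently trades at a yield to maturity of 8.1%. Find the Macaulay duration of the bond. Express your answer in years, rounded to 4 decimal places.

Periodic yield y = 0.081. Discount each cash flow and weight by its year:
  t   CF        PV=CF/(1+0.081)^t    t·PV
  1       225.00       208.1406       208.1406
  2       225.00       192.5445       385.0890
  3       225.00       178.1170       534.3511
  4     5,225.00     3,826.3397    15,305.3586
  Σ                  4,405.1418    16,432.9393
Price P = Σ PV = 4,405.1418.
Macaulay duration = Σ(t·PV) / P = 16,432.9393 / 4,405.1418 = 3.73040 years.

3.7304 years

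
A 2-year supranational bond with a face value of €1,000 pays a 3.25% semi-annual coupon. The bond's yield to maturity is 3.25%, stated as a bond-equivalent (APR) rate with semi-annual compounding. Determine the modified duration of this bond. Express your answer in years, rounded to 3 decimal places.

1.921 years

Periodic yield y = 0.01625. First find Macaulay duration:
  t   CF        PV=CF/(1+0.01625)^t    t·PV
  1        16.25        15.9902        15.9902
  2        16.25        15.7345        31.4689
  3        16.25        15.4829        46.4486
  4     1,016.25       952.7925     3,811.1699
  Σ                  1,000.0000     3,905.0777
P = 1,000.0000; Macaulay duration = 3,905.0777 / 1,000.0000 = 3.90508 half-year periods = 1.95254 years.
Modified duration = D_Mac / (1 + y) = 1.95254 / 1.01625 = 1.92132 years.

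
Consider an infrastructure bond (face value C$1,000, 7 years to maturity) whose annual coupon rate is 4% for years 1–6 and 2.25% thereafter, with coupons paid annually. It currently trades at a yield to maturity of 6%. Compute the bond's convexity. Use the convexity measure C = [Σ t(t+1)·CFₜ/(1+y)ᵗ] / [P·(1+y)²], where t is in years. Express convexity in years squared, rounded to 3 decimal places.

42.117

With y = 0.06:
  t   CF        PV=CF/(1+0.06)^t    t·PV        t(t+1)·PV
  1        40.00        37.7358        37.7358          75.4717
  2        40.00        35.5999        71.1997         213.5991
  3        40.00        33.5848       100.7543         403.0173
  4        40.00        31.6837       126.7350         633.6749
  5        40.00        29.8903       149.4516         896.7098
  6        40.00        28.1984       169.1905       1,184.3337
  7     1,022.50       680.0209     4,760.1463      38,081.1703
  Σ                    876.7139     5,415.2133      41,487.9769
P = 876.7139.
Convexity = Σ t(t+1)·PV / [P·(1+y)²] = 41,487.9769 / (876.7139 × 1.123600) = 42.11654.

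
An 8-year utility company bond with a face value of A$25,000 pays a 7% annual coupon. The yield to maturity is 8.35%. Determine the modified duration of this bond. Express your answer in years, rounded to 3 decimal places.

5.829 years

Periodic yield y = 0.0835. First find Macaulay duration:
  t   CF        PV=CF/(1+0.0835)^t    t·PV
  1     1,750.00     1,615.1361     1,615.1361
  2     1,750.00     1,490.6656     2,981.3311
  3     1,750.00     1,375.7873     4,127.3620
  4     1,750.00     1,269.7622     5,079.0487
  5     1,750.00     1,171.9079     5,859.5393
  6     1,750.00     1,081.5947     6,489.5683
  7     1,750.00       998.2415     6,987.6908
  8    26,750.00    14,082.9119   112,663.2949
  Σ                 23,086.0072   145,802.9712
P = 23,086.0072; Macaulay duration = 145,802.9712 / 23,086.0072 = 6.31564 years.
Modified duration = D_Mac / (1 + y) = 6.31564 / 1.0835 = 5.82893 years.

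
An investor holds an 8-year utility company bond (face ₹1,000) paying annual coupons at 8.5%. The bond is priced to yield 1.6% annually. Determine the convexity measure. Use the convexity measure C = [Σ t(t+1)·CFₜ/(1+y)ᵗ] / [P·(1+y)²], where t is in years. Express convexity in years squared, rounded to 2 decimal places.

52.39

With y = 0.016:
  t   CF        PV=CF/(1+0.016)^t    t·PV        t(t+1)·PV
  1        85.00        83.6614        83.6614         167.3228
  2        85.00        82.3439       164.6878         494.0635
  3        85.00        81.0472       243.1415         972.5659
  4        85.00        79.7708       319.0833       1,595.4165
  5        85.00        78.5146       392.5730       2,355.4378
  6        85.00        77.2781       463.6689       3,245.6820
  7        85.00        76.0612       532.4282       4,259.4252
  8     1,085.00       955.6087     7,644.8692      68,803.8232
  Σ                  1,514.2859     9,844.1133      81,893.7370
P = 1,514.2859.
Convexity = Σ t(t+1)·PV / [P·(1+y)²] = 81,893.7370 / (1,514.2859 × 1.032256) = 52.39084.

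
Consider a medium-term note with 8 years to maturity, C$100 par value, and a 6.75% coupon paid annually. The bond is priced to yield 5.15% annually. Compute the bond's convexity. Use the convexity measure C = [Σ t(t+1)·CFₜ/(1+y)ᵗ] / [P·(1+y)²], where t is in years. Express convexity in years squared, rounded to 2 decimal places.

49.26

With y = 0.0515:
  t   CF        PV=CF/(1+0.0515)^t    t·PV        t(t+1)·PV
  1         6.75         6.4194         6.4194          12.8388
  2         6.75         6.1050        12.2100          36.6300
  3         6.75         5.8060        17.4180          69.6718
  4         6.75         5.5216        22.0865         110.4324
  5         6.75         5.2512        26.2559         157.5356
  6         6.75         4.9940        29.9640         209.7478
  7         6.75         4.7494        33.2458         265.9665
  8       106.75        71.4321       571.4571       5,143.1142
  Σ                    110.2787       719.0567       6,005.9370
P = 110.2787.
Convexity = Σ t(t+1)·PV / [P·(1+y)²] = 6,005.9370 / (110.2787 × 1.105652) = 49.25729.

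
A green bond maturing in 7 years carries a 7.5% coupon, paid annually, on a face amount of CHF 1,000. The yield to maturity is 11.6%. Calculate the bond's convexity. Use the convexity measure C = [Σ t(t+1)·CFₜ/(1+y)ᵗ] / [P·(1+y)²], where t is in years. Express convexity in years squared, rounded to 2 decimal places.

With y = 0.116:
  t   CF        PV=CF/(1+0.116)^t    t·PV        t(t+1)·PV
  1        75.00        67.2043        67.2043         134.4086
  2        75.00        60.2189       120.4378         361.3134
  3        75.00        53.9596       161.8788         647.5151
  4        75.00        48.3509       193.4036         967.0178
  5        75.00        43.3252       216.6259       1,299.7551
  6        75.00        38.8218       232.9310       1,630.5172
  7     1,075.00       498.6078     3,490.2549      27,922.0390
  Σ                    810.4885     4,482.7362      32,962.5663
P = 810.4885.
Convexity = Σ t(t+1)·PV / [P·(1+y)²] = 32,962.5663 / (810.4885 × 1.245456) = 32.65470.

32.65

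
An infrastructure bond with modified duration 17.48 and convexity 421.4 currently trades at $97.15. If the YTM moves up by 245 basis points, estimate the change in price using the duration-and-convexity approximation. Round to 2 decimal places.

-$29.32

Duration effect: -D_mod·Δy = -17.48 × (+0.0245) = -0.428260
Convexity effect: ½·C·(Δy)² = 0.5 × 421.4 × (0.0245)² = +0.126472675
ΔP/P ≈ -0.428260 + 0.126472675 = -0.301787325
ΔP ≈ 97.15 × (-0.301787325) = -29.31863862375.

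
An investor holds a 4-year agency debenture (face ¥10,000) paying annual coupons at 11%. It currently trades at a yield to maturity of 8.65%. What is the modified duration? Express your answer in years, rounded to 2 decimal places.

3.19 years

Periodic yield y = 0.0865. First find Macaulay duration:
  t   CF        PV=CF/(1+0.0865)^t    t·PV
  1     1,100.00     1,012.4252     1,012.4252
  2     1,100.00       931.8226     1,863.6451
  3     1,100.00       857.6370     2,572.9109
  4    11,100.00     7,965.3352    31,861.3408
  Σ                 10,767.2199    37,310.3220
P = 10,767.2199; Macaulay duration = 37,310.3220 / 10,767.2199 = 3.46518 years.
Modified duration = D_Mac / (1 + y) = 3.46518 / 1.0865 = 3.18930 years.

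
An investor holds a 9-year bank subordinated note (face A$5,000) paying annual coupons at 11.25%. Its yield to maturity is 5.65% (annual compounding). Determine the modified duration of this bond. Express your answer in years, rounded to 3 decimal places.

6.204 years

Periodic yield y = 0.0565. First find Macaulay duration:
  t   CF        PV=CF/(1+0.0565)^t    t·PV
  1       562.50       532.4184       532.4184
  2       562.50       503.9454     1,007.8909
  3       562.50       476.9952     1,430.9856
  4       562.50       451.4862     1,805.9450
  5       562.50       427.3415     2,136.7073
  6       562.50       404.4879     2,426.9273
  7       562.50       382.8565     2,679.9955
  8       562.50       362.3819     2,899.0553
  9     5,562.50     3,391.9115    30,527.2034
  Σ                  6,933.8245    45,447.1286
P = 6,933.8245; Macaulay duration = 45,447.1286 / 6,933.8245 = 6.55441 years.
Modified duration = D_Mac / (1 + y) = 6.55441 / 1.0565 = 6.20389 years.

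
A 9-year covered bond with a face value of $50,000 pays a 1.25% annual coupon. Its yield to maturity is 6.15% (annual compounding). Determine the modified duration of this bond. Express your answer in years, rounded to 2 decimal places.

Periodic yield y = 0.0615. First find Macaulay duration:
  t   CF        PV=CF/(1+0.0615)^t    t·PV
  1       625.00       588.7894       588.7894
  2       625.00       554.6768     1,109.3536
  3       625.00       522.5406     1,567.6217
  4       625.00       492.2662     1,969.0648
  5       625.00       463.7458     2,318.7292
  6       625.00       436.8779     2,621.2671
  7       625.00       411.5665     2,880.9656
  8       625.00       387.7216     3,101.7730
  9    50,625.00    29,585.9180   266,273.2623
  Σ                 33,444.1029   282,430.8268
P = 33,444.1029; Macaulay duration = 282,430.8268 / 33,444.1029 = 8.44486 years.
Modified duration = D_Mac / (1 + y) = 8.44486 / 1.0615 = 7.95559 years.

7.96 years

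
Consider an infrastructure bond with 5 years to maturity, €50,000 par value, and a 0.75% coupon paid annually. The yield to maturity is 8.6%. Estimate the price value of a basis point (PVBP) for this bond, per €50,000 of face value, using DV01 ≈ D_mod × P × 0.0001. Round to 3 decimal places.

€15.624

Periodic yield y = 0.086.
  t   CF        PV=CF/(1+0.086)^t    t·PV
  1       375.00       345.3039       345.3039
  2       375.00       317.9594       635.9187
  3       375.00       292.7803       878.3408
  4       375.00       269.5951     1,078.3803
  5    50,375.00    33,347.7036   166,738.5180
  Σ                 34,573.3422   169,676.4618
P = 34,573.3422; D_Mac = 4.90773 yrs; D_mod = 4.51908 yrs.
DV01 ≈ 4.51908 × 34,573.3422 × 0.0001 = 15.623984.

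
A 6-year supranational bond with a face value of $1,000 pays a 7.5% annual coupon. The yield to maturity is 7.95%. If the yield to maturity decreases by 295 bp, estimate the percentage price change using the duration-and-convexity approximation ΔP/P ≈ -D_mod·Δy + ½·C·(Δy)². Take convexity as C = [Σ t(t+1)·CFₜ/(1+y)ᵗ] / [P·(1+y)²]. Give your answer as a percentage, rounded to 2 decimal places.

With y = 0.0795:
  t   CF        PV=CF/(1+0.0795)^t    t·PV        t(t+1)·PV
  1        75.00        69.4766        69.4766         138.9532
  2        75.00        64.3600       128.7200         386.1599
  3        75.00        59.6202       178.8606         715.4422
  4        75.00        55.2294       220.9178       1,104.5889
  5        75.00        51.1621       255.8103       1,534.8618
  6     1,075.00       679.3172     4,075.9030      28,531.3207
  Σ                    979.1654     4,929.6882      32,411.3268
P = 979.1654; D_Mac = 5.03458 yrs; D_mod = 4.66381 yrs; C = 28.40504.
Duration effect: -4.66381 × (-0.0295) = +0.137582
Convexity effect: 0.5 × 28.40504 × (-0.0295)² = +0.0123597
ΔP/P ≈ +0.137582 + 0.0123597 = +0.149942 = +14.9942%.

+14.99%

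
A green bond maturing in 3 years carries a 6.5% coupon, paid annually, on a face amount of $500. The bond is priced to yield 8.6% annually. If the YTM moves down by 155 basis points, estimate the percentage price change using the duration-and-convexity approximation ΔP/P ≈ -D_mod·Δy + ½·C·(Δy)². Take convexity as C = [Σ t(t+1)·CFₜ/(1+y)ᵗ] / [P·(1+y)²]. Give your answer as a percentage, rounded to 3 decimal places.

With y = 0.086:
  t   CF        PV=CF/(1+0.086)^t    t·PV        t(t+1)·PV
  1        32.50        29.9263        29.9263          59.8527
  2        32.50        27.5565        55.1130         165.3389
  3       532.50       415.7480     1,247.2439       4,988.9756
  Σ                    473.2308     1,332.2832       5,214.1672
P = 473.2308; D_Mac = 2.81529 yrs; D_mod = 2.59235 yrs; C = 9.34227.
Duration effect: -2.59235 × (-0.0155) = +0.040181
Convexity effect: 0.5 × 9.34227 × (-0.0155)² = +0.0011222
ΔP/P ≈ +0.040181 + 0.0011222 = +0.041304 = +4.1304%.

+4.130%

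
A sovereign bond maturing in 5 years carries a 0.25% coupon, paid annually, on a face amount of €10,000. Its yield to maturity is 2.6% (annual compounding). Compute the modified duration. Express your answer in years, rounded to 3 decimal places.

Periodic yield y = 0.026. First find Macaulay duration:
  t   CF        PV=CF/(1+0.026)^t    t·PV
  1        25.00        24.3665        24.3665
  2        25.00        23.7490        47.4980
  3        25.00        23.1472        69.4415
  4        25.00        22.5606        90.2424
  5    10,025.00     8,817.5428    44,087.7141
  Σ                  8,911.3661    44,319.2625
P = 8,911.3661; Macaulay duration = 44,319.2625 / 8,911.3661 = 4.97334 years.
Modified duration = D_Mac / (1 + y) = 4.97334 / 1.026 = 4.84731 years.

4.847 years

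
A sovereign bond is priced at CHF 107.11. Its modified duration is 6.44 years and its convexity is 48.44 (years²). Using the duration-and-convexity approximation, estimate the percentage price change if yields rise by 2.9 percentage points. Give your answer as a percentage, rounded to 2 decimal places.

-16.64%

Duration effect: -D_mod·Δy = -6.44 × (+0.029) = -0.186760
Convexity effect: ½·C·(Δy)² = 0.5 × 48.44 × (0.029)² = +0.02036902
ΔP/P ≈ -0.186760 + 0.02036902 = -0.16639098
= -16.639098%.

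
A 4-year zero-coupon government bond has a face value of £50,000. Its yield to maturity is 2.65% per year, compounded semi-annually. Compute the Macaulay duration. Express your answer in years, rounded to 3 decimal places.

4.000 years

A zero-coupon bond has a single cash flow at maturity, so its Macaulay duration equals its maturity: 4 years.
(Equivalently: 8 semi-annual periods ÷ 2 = 4 years.)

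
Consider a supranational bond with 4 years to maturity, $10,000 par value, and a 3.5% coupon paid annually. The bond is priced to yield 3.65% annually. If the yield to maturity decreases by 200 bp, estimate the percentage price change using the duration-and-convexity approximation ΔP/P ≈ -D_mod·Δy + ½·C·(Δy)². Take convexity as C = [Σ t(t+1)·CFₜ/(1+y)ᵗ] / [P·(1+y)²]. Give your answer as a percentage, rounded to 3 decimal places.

With y = 0.0365:
  t   CF        PV=CF/(1+0.0365)^t    t·PV        t(t+1)·PV
  1       350.00       337.6749       337.6749         675.3497
  2       350.00       325.7838       651.5675       1,954.7026
  3       350.00       314.3114       942.9342       3,771.7367
  4    10,350.00     8,967.3294    35,869.3177     179,346.5884
  Σ                  9,945.0994    37,801.4942     185,748.3774
P = 9,945.0994; D_Mac = 3.80102 yrs; D_mod = 3.66717 yrs; C = 17.38510.
Duration effect: -3.66717 × (-0.02) = +0.073343
Convexity effect: 0.5 × 17.38510 × (-0.02)² = +0.0034770
ΔP/P ≈ +0.073343 + 0.0034770 = +0.076820 = +7.6820%.

+7.682%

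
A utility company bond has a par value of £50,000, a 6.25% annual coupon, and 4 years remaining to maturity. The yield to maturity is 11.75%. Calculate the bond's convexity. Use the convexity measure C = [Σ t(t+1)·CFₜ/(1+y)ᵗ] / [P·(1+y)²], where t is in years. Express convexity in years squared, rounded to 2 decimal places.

With y = 0.1175:
  t   CF        PV=CF/(1+0.1175)^t    t·PV        t(t+1)·PV
  1     3,125.00     2,796.4206     2,796.4206       5,592.8412
  2     3,125.00     2,502.3898     5,004.7796      15,014.3387
  3     3,125.00     2,239.2750     6,717.8249      26,871.2997
  4    53,125.00    34,065.0331   136,260.1326     681,300.6629
  Σ                 41,603.1185   150,779.1576     728,779.1424
P = 41,603.1185.
Convexity = Σ t(t+1)·PV / [P·(1+y)²] = 728,779.1424 / (41,603.1185 × 1.248806) = 14.02733.

14.03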